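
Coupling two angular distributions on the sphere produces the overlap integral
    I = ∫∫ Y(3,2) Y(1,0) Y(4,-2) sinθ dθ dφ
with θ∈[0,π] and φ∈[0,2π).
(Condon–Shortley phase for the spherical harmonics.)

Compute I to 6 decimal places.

0.213244

Checks pass: Σm=0; 8 even; l₃=4∈[2,4].
(2·3+1)(2·1+1)(2·4+1) = 189
Δ: 0! 6! 2! / 9! → 1/252
sum: t=0:+1/36 = 1/36
3j²(3 1 4; 0 0 0) = Δ·Π!·Σ² = 4/63  (sign +1)
sum: t=0:+1/120 = 1/120
3j²(3 1 4; 2 0 -2) = Δ·Π!·Σ² = 1/21  (sign +1)
combine: 4πI² = 189·4/63·1/21 = 4/7
take √, sign +1: I = 0.21324362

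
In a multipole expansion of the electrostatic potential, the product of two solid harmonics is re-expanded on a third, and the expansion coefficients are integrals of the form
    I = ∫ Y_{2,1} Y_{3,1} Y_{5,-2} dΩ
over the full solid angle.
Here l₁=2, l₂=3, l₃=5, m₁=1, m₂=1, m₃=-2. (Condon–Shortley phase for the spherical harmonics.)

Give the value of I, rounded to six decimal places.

m-sum 0 ✓  L=10 even ✓  1≤5≤5 ✓
Π(2lᵢ+1) = 5×7×11 = 385
triangle coeff Δ(2,3,5) = 1/2310
Σ_t [0,0]: t=0:+1/144 = 1/144
(3j)²=10/231 [(2 3 5; 0 0 0)], sign=-1
Σ_t [0,0]: t=0:+1/288 = 1/288
(3j)²=1/22 [(2 3 5; 1 1 -2)], sign=-1
⇒ 4πI² = 25/33
I = (+1)√(25/33/(4π)) = 0.24553200

0.245532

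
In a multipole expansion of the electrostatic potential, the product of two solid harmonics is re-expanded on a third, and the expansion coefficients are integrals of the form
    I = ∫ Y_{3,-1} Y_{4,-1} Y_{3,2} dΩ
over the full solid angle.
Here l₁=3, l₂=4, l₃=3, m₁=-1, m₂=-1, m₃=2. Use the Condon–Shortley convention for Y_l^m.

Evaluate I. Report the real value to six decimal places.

0.145070

Rules hold: Σm=0, L=10 even, 1≤3≤7.
N = 7·9·7 = 441
Δ = 4!·2!·4!/11! = 1/34650
Racah Σ t=1..3: t=1:−1/72 t=2:+1/16 t=3:−1/72 = 5/144
⇒ 3j(3 4 3; 0 0 0)² = 2/77, sgn -1
Racah Σ t=2..3: t=2:+1/48 t=3:−1/144 = 1/72
⇒ 3j(3 4 3; -1 -1 2)² = 16/693, sgn -1
4πI² = N·(3j₀)²·(3jₘ)² = 32/121
I = +1·√(0.264463/4π) = 0.14506992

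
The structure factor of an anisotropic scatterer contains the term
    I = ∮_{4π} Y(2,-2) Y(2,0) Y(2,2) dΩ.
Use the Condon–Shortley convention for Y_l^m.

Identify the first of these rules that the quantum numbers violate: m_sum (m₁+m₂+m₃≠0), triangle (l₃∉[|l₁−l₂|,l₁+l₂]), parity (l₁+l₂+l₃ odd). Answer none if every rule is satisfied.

azimuthal sum: -2 + 0 + 2 = 0  ✓
0 ≤ 2 ≤ 4 (triangle on l)  ✓
L = 2 + 2 + 2 = 6 (even)  ✓

none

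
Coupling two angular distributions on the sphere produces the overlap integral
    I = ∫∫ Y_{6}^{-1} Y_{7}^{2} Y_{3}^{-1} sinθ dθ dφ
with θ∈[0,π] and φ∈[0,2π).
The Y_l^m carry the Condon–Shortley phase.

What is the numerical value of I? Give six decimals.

0.123918

Rules hold: Σm=0, L=16 even, 1≤3≤13.
N = 13·15·7 = 1365
Δ = 10!·2!·4!/17! = 1/2042040
Racah Σ t=4..6: t=4:+1/207360 t=5:−1/57600 t=6:+1/207360 = -1/129600
⇒ 3j(6 7 3; 0 0 0)² = 168/12155, sgn +1
Racah Σ t=5..7: t=5:−1/691200 t=6:+1/103680 t=7:−1/241920 = 59/14515200
⇒ 3j(6 7 3; -1 2 -1)² = 3481/340340, sgn +1
4πI² = N·(3j₀)²·(3jₘ)² = 438606/2272985
I = +1·√(0.192965/4π) = 0.12391791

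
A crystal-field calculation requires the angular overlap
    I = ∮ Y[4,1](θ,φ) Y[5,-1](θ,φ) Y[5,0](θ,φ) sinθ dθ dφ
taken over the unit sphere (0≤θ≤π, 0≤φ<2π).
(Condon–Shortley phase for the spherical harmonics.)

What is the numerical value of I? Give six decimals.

-0.053153

Checks pass: Σm=0; 14 even; l₃=5∈[1,9].
(2·4+1)(2·5+1)(2·5+1) = 1089
Δ: 4! 4! 6! / 15! → 1/3153150
sum: t=0:+1/69120 t=1:−1/1728 t=2:+1/576 t=3:−1/1728 t=4:+1/69120 = 7/11520
3j²(4 5 5; 0 0 0) = Δ·Π!·Σ² = 2/143  (sign -1)
sum: t=0:+1/6912 t=1:−1/864 t=2:+1/1152 t=3:−1/17280 = -7/34560
3j²(4 5 5; 1 -1 0) = Δ·Π!·Σ² = 1/429  (sign +1)
combine: 4πI² = 1089·2/143·1/429 = 6/169
take √, sign -1: I = -0.05315295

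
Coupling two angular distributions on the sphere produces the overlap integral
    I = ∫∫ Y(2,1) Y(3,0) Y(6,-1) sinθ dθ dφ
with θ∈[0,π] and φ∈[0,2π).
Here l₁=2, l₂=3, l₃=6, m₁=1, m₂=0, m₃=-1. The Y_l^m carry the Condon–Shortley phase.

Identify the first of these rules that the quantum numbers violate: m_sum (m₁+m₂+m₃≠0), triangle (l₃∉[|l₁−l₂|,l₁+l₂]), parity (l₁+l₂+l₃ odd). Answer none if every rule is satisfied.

triangle

m₁+m₂+m₃ = 1 + 0 − 1 = 0  ✓
triangle: |2−3|=1 ≤ l₃=6 ≤ 2+3=5  ✗
parity: l₁+l₂+l₃ = 11 is odd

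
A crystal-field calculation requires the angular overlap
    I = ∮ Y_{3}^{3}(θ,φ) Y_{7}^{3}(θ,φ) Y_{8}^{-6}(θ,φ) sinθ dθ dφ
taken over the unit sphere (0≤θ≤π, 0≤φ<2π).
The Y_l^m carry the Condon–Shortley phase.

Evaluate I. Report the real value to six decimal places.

-0.170387

Rules hold: Σm=0, L=18 even, 4≤8≤10.
N = 7·15·17 = 1785
Δ = 2!·4!·12!/19! = 1/5290740
Racah Σ t=0..2: t=0:+1/7257600 t=1:−1/2073600 t=2:+1/7257600 = -1/4838400
⇒ 3j(3 7 8; 0 0 0)² = 252/20995, sgn -1
Racah Σ t=0..0: t=0:+1/348364800 = 1/348364800
⇒ 3j(3 7 8; 3 3 -6)² = 11/646, sgn +1
4πI² = N·(3j₀)²·(3jₘ)² = 29106/79781
I = -1·√(0.364824/4π) = -0.17038705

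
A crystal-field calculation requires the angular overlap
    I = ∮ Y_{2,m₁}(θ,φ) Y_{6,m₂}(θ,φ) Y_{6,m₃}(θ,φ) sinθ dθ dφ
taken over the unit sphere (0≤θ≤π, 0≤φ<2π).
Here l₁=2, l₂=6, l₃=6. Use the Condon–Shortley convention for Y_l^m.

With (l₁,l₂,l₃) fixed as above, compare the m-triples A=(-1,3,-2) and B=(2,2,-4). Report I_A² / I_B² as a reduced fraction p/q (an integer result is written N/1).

5/6

Same 2,6,6: normalisation and zero-m 3j drop out of the ratio.
A: Δ: 2! 2! 10! / 15! → 1/90090; sum: t=1:−1/161280 t=2:+1/60480 = 1/96768; 3j²(2 6 6; -1 3 -2) = Δ·Π!·Σ² = 15/1001  (sign +1)
B: Δ: 2! 2! 10! / 15! → 1/90090; sum: t=0:+1/322560 = 1/322560; 3j²(2 6 6; 2 2 -4) = Δ·Π!·Σ² = 18/1001  (sign +1)
I_A²/I_B² = (15/1001)/(18/1001) = 5/6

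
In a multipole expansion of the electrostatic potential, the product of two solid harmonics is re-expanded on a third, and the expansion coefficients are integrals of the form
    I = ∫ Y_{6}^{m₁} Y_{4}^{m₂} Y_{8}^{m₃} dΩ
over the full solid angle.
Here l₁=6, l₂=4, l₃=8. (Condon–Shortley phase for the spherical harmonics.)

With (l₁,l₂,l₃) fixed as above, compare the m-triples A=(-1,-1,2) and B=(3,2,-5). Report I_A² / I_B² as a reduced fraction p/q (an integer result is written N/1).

l's match ⇒ only the (l;m) 3-j factors differ between A and B.
A: triangle coeff Δ(6,4,8) = 1/23279256; Σ_t [0,2]: t=0:+1/2177280 t=1:−1/829440 t=2:+1/3456000 = -199/435456000; (3j)²=39601/3879876 [(6 4 8; -1 -1 2)], sign=-1
B: triangle coeff Δ(6,4,8) = 1/23279256; Σ_t [0,2]: t=0:+1/43545600 t=1:−1/9676800 t=2:+1/34836480 = -1/19353600; (3j)²=243/18088 [(6 4 8; 3 2 -5)], sign=+1
I_A²/I_B² = (39601/3879876)/(243/18088) = 79202/104247

79202/104247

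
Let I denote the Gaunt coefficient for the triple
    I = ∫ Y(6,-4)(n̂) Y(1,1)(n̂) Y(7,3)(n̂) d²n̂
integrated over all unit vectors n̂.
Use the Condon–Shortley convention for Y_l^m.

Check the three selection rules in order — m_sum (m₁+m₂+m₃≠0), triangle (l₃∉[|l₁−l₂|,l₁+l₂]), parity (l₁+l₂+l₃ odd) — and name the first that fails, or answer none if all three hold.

none

azimuthal sum: -4 + 1 + 3 = 0  ✓
5 ≤ 7 ≤ 7 (triangle on l)  ✓
L = 6 + 1 + 7 = 14 (even)  ✓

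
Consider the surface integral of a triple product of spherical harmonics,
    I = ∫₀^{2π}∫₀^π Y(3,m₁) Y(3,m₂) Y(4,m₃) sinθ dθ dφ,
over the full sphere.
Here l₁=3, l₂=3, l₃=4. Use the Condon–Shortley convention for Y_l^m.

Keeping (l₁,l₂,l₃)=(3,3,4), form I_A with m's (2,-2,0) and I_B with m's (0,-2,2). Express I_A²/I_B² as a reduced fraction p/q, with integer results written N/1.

49/3

Same 3,3,4: normalisation and zero-m 3j drop out of the ratio.
A: Δ: 2! 4! 4! / 11! → 1/34650; sum: t=0:+1/72 t=1:−1/576 = 7/576; 3j²(3 3 4; 2 -2 0) = Δ·Π!·Σ² = 7/198  (sign +1)
B: Δ: 2! 4! 4! / 11! → 1/34650; sum: t=0:+1/72 t=1:−1/96 = 1/288; 3j²(3 3 4; 0 -2 2) = Δ·Π!·Σ² = 1/462  (sign +1)
I_A²/I_B² = (7/198)/(1/462) = 49/3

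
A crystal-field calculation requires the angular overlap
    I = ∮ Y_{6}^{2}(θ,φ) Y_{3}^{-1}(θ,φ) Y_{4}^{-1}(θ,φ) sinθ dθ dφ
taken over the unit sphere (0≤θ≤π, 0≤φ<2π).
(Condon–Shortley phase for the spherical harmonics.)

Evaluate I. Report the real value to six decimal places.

L=13 odd ⇒ parity kills the (l;000) factor ⇒ I = 0

0.000000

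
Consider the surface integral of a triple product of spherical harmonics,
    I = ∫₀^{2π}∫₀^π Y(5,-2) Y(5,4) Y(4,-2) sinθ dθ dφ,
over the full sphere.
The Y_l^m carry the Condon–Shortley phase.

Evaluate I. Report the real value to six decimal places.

0.118854

Checks pass: Σm=0; 14 even; l₃=4∈[0,10].
(2·5+1)(2·5+1)(2·4+1) = 1089
Δ: 6! 4! 4! / 15! → 1/3153150
sum: t=1:−1/69120 t=2:+1/1728 t=3:−1/576 t=4:+1/1728 t=5:−1/69120 = -7/11520
3j²(5 5 4; 0 0 0) = Δ·Π!·Σ² = 2/143  (sign -1)
sum: t=5:−1/11520 t=6:+1/25920 = -1/20736
3j²(5 5 4; -2 4 -2) = Δ·Π!·Σ² = 5/429  (sign -1)
combine: 4πI² = 1089·2/143·5/429 = 30/169
take √, sign +1: I = 0.11885360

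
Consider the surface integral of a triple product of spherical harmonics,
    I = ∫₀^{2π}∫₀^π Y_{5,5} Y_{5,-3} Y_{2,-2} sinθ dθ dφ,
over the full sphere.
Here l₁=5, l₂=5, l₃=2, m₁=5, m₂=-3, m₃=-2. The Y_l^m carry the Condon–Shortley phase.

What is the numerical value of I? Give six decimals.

0.088588

Checks pass: Σm=0; 12 even; l₃=2∈[0,10].
(2·5+1)(2·5+1)(2·2+1) = 605
Δ: 8! 2! 2! / 13! → 1/38610
sum: t=3:−1/2880 t=4:+1/576 t=5:−1/2880 = 1/960
3j²(5 5 2; 0 0 0) = Δ·Π!·Σ² = 10/429  (sign +1)
sum: t=0:+1/161280 = 1/161280
3j²(5 5 2; 5 -3 -2) = Δ·Π!·Σ² = 1/143  (sign +1)
combine: 4πI² = 605·10/429·1/143 = 50/507
take √, sign +1: I = 0.08858824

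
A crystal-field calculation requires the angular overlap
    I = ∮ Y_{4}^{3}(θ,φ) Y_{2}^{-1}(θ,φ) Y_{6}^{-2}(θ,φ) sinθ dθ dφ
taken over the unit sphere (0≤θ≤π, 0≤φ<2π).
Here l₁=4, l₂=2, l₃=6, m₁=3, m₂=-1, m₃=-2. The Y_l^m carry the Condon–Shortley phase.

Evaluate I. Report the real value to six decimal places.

0.089969

Checks pass: Σm=0; 12 even; l₃=6∈[2,6].
(2·4+1)(2·2+1)(2·6+1) = 585
Δ: 0! 8! 4! / 13! → 1/6435
sum: t=0:+1/2304 = 1/2304
3j²(4 2 6; 0 0 0) = Δ·Π!·Σ² = 5/143  (sign +1)
sum: t=0:+1/30240 = 1/30240
3j²(4 2 6; 3 -1 -2) = Δ·Π!·Σ² = 32/6435  (sign +1)
combine: 4πI² = 585·5/143·32/6435 = 160/1573
take √, sign +1: I = 0.08996855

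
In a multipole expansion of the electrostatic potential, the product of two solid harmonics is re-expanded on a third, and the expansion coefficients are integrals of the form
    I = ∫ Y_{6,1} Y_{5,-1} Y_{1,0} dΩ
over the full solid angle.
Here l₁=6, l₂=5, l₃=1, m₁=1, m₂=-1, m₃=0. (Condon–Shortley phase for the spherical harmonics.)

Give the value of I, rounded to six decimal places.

-0.241725

m-sum 0 ✓  L=12 even ✓  1≤1≤11 ✓
Π(2lᵢ+1) = 13×11×3 = 429
triangle coeff Δ(6,5,1) = 1/858
Σ_t [5,5]: t=5:−1/14400 = -1/14400
(3j)²=6/143 [(6 5 1; 0 0 0)], sign=+1
Σ_t [4,4]: t=4:+1/17280 = 1/17280
(3j)²=35/858 [(6 5 1; 1 -1 0)], sign=-1
⇒ 4πI² = 105/143
I = (-1)√(105/143/(4π)) = -0.24172507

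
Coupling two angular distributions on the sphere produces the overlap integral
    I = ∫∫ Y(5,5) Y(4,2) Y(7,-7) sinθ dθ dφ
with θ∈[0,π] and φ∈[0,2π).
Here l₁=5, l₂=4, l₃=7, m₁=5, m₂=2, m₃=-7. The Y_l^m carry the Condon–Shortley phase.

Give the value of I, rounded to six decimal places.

Checks pass: Σm=0; 16 even; l₃=7∈[1,9].
(2·5+1)(2·4+1)(2·7+1) = 1485
Δ: 2! 8! 6! / 17! → 1/6126120
sum: t=0:+1/69120 t=1:−1/20736 t=2:+1/69120 = -1/51840
3j²(5 4 7; 0 0 0) = Δ·Π!·Σ² = 280/21879  (sign +1)
sum: t=0:+1/58060800 = 1/58060800
3j²(5 4 7; 5 2 -7) = Δ·Π!·Σ² = 3/136  (sign +1)
combine: 4πI² = 1485·280/21879·3/136 = 1575/3757
take √, sign +1: I = 0.18264793

0.182648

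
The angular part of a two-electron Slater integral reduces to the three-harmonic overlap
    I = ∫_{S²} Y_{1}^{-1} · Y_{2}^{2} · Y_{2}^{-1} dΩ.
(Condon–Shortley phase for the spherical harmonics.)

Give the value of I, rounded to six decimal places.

0.000000

l₁+l₂+l₃=5 is odd: 3j(l;000)=0 ⇒ I=0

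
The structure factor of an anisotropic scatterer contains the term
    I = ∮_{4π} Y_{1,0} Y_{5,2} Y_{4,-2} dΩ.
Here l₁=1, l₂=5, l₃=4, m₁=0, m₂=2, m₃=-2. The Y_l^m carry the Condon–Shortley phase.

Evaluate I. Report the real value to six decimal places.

0.225034

Checks pass: Σm=0; 10 even; l₃=4∈[4,6].
(2·1+1)(2·5+1)(2·4+1) = 297
Δ: 2! 0! 8! / 11! → 1/495
sum: t=1:−1/576 = -1/576
3j²(1 5 4; 0 0 0) = Δ·Π!·Σ² = 5/99  (sign -1)
sum: t=1:−1/1440 = -1/1440
3j²(1 5 4; 0 2 -2) = Δ·Π!·Σ² = 7/165  (sign -1)
combine: 4πI² = 297·5/99·7/165 = 7/11
take √, sign +1: I = 0.22503380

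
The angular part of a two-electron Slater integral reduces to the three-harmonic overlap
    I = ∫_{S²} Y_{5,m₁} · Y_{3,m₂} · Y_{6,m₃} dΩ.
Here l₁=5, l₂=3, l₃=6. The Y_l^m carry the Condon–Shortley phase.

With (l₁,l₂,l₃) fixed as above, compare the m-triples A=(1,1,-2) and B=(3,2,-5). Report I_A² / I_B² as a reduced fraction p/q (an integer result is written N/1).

7/11

Shared (l₁,l₂,l₃)=(5,3,6): N and (l;000)² cancel in I_A²/I_B².
A: Δ = 2!·8!·4!/15! = 1/675675; Racah Σ t=0..2: t=0:+1/27648 t=1:−1/4320 t=2:+1/11520 = -1/9216; ⇒ 3j(5 3 6; 1 1 -2)² = 2/143, sgn -1
B: Δ = 2!·8!·4!/15! = 1/675675; Racah Σ t=1..2: t=1:−1/120960 t=2:+1/483840 = -1/161280; ⇒ 3j(5 3 6; 3 2 -5)² = 2/91, sgn +1
I_A²/I_B² = (2/143)/(2/91) = 7/11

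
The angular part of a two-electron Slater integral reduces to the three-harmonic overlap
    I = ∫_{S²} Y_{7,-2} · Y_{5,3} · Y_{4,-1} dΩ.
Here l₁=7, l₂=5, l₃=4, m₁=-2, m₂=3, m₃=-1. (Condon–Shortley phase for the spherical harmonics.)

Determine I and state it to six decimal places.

-0.140275

Checks pass: Σm=0; 16 even; l₃=4∈[2,12].
(2·7+1)(2·5+1)(2·4+1) = 1485
Δ: 8! 6! 2! / 17! → 1/6126120
sum: t=3:−1/69120 t=4:+1/20736 t=5:−1/69120 = 1/51840
3j²(7 5 4; 0 0 0) = Δ·Π!·Σ² = 280/21879  (sign +1)
sum: t=6:+1/103680 t=7:−1/241920 t=8:+1/9676800 = 163/29030400
3j²(7 5 4; -2 3 -1) = Δ·Π!·Σ² = 26569/2042040  (sign -1)
combine: 4πI² = 1485·280/21879·26569/2042040 = 132845/537251
take √, sign -1: I = -0.14027461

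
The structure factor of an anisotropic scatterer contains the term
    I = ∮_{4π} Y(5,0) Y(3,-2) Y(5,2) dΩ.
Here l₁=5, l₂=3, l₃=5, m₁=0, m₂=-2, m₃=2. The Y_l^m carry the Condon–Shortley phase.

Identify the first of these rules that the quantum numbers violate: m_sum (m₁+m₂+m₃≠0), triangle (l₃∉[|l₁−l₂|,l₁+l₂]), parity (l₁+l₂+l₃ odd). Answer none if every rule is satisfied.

Σmᵢ = 0  ✓
l₃∈[|l₁−l₂|,l₁+l₂]=[2,8], have l₃=5  ✓
Σlᵢ = 13 ⇒ odd  ✗

parity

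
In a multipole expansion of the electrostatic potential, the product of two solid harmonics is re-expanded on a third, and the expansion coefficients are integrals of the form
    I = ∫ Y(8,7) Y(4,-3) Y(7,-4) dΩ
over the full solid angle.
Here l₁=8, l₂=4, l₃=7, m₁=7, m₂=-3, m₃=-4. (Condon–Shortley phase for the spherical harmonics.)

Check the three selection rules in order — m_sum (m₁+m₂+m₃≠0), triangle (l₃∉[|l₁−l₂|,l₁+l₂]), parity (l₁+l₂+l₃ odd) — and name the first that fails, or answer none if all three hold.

Σmᵢ = 0  ✓
l₃∈[|l₁−l₂|,l₁+l₂]=[4,12], have l₃=7  ✓
Σlᵢ = 19 ⇒ odd  ✗

parity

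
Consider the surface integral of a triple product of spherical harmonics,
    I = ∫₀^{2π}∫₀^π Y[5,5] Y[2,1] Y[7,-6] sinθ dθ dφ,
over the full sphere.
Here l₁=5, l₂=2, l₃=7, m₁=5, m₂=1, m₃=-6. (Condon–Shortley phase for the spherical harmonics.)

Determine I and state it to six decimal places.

0.191646

m-sum 0 ✓  L=14 even ✓  3≤7≤7 ✓
Π(2lᵢ+1) = 11×5×15 = 825
triangle coeff Δ(5,2,7) = 1/15015
Σ_t [0,0]: t=0:+1/57600 = 1/57600
(3j)²=21/715 [(5 2 7; 0 0 0)], sign=-1
Σ_t [0,0]: t=0:+1/21772800 = 1/21772800
(3j)²=2/105 [(5 2 7; 5 1 -6)], sign=-1
⇒ 4πI² = 6/13
I = (+1)√(6/13/(4π)) = 0.19164567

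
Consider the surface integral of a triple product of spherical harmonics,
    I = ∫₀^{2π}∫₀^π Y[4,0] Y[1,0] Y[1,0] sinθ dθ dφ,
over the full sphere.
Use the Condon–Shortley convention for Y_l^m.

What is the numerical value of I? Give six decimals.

|4−1|≤1≤4+1 violated ⇒ I = 0

0.000000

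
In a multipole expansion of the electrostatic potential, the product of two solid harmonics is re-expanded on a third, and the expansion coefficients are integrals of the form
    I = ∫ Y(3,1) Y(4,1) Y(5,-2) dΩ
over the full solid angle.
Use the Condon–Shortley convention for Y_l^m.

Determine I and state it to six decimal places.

0.148044

Checks pass: Σm=0; 12 even; l₃=5∈[1,7].
(2·3+1)(2·4+1)(2·5+1) = 693
Δ: 2! 4! 6! / 13! → 1/180180
sum: t=0:+1/576 t=1:−1/144 t=2:+1/576 = -1/288
3j²(3 4 5; 0 0 0) = Δ·Π!·Σ² = 20/1001  (sign +1)
sum: t=0:+1/960 t=1:−1/288 t=2:+1/1728 = -1/540
3j²(3 4 5; 1 1 -2) = Δ·Π!·Σ² = 128/6435  (sign +1)
combine: 4πI² = 693·20/1001·128/6435 = 512/1859
take √, sign +1: I = 0.14804384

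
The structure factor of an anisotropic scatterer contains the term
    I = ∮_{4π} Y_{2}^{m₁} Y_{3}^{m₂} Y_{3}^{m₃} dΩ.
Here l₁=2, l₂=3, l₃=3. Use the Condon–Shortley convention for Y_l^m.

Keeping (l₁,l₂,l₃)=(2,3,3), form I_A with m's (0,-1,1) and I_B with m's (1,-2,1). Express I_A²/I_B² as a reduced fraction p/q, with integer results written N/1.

Shared (l₁,l₂,l₃)=(2,3,3): N and (l;000)² cancel in I_A²/I_B².
A: Δ = 2!·2!·4!/9! = 1/3780; Racah Σ t=0..2: t=0:+1/16 t=1:−1/6 t=2:+1/96 = -3/32; ⇒ 3j(2 3 3; 0 -1 1)² = 3/140, sgn -1
B: Δ = 2!·2!·4!/9! = 1/3780; Racah Σ t=0..1: t=0:+1/12 t=1:−1/48 = 1/16; ⇒ 3j(2 3 3; 1 -2 1)² = 1/28, sgn +1
I_A²/I_B² = (3/140)/(1/28) = 3/5

3/5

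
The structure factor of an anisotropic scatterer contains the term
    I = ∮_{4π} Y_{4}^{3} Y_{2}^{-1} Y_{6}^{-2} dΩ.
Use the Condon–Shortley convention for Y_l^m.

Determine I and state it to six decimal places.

0.089969

Rules hold: Σm=0, L=12 even, 2≤6≤6.
N = 9·5·13 = 585
Δ = 0!·8!·4!/13! = 1/6435
Racah Σ t=0..0: t=0:+1/2304 = 1/2304
⇒ 3j(4 2 6; 0 0 0)² = 5/143, sgn +1
Racah Σ t=0..0: t=0:+1/30240 = 1/30240
⇒ 3j(4 2 6; 3 -1 -2)² = 32/6435, sgn +1
4πI² = N·(3j₀)²·(3jₘ)² = 160/1573
I = +1·√(0.101716/4π) = 0.08996855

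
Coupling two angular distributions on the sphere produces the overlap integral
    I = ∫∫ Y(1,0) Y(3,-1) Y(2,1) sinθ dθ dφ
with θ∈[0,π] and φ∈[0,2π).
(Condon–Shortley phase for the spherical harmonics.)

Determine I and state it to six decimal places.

Rules hold: Σm=0, L=6 even, 2≤2≤4.
N = 3·7·5 = 105
Δ = 2!·0!·4!/7! = 1/105
Racah Σ t=1..1: t=1:−1/4 = -1/4
⇒ 3j(1 3 2; 0 0 0)² = 3/35, sgn -1
Racah Σ t=1..1: t=1:−1/6 = -1/6
⇒ 3j(1 3 2; 0 -1 1)² = 8/105, sgn +1
4πI² = N·(3j₀)²·(3jₘ)² = 24/35
I = -1·√(0.685714/4π) = -0.23359668

-0.233597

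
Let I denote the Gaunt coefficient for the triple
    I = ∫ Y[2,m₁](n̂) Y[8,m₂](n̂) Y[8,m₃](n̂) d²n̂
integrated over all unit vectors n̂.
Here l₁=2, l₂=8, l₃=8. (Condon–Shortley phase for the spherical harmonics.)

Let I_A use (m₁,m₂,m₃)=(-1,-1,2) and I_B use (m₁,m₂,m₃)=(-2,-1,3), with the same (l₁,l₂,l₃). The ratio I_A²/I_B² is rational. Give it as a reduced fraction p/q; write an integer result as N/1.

3/22

Same 2,8,8: normalisation and zero-m 3j drop out of the ratio.
A: Δ: 2! 2! 14! / 19! → 1/348840; sum: t=1:−1/58060800 t=2:+1/87091200 = -1/174182400; 3j²(2 8 8; -1 -1 2) = Δ·Π!·Σ² = 7/2584  (sign -1)
B: Δ: 2! 2! 14! / 19! → 1/348840; sum: t=2:+1/174182400 = 1/174182400; 3j²(2 8 8; -2 -1 3) = Δ·Π!·Σ² = 77/3876  (sign -1)
I_A²/I_B² = (7/2584)/(77/3876) = 3/22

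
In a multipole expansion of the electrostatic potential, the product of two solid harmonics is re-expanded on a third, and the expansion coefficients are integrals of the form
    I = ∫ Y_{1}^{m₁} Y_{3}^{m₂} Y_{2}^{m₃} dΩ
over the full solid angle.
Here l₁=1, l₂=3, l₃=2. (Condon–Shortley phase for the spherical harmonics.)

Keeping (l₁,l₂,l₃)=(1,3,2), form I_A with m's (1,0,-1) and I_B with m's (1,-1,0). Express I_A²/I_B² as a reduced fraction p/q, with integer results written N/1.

Shared (l₁,l₂,l₃)=(1,3,2): N and (l;000)² cancel in I_A²/I_B².
A: Δ = 2!·0!·4!/7! = 1/105; Racah Σ t=0..0: t=0:+1/12 = 1/12; ⇒ 3j(1 3 2; 1 0 -1)² = 1/35, sgn -1
B: Δ = 2!·0!·4!/7! = 1/105; Racah Σ t=0..0: t=0:+1/8 = 1/8; ⇒ 3j(1 3 2; 1 -1 0)² = 2/35, sgn +1
I_A²/I_B² = (1/35)/(2/35) = 1/2

1/2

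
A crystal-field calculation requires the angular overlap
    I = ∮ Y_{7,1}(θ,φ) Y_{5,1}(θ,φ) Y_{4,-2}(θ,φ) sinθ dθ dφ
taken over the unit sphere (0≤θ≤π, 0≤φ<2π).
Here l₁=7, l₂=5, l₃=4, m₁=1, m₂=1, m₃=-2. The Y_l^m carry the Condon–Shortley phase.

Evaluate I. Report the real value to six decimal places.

0.093380

m-sum 0 ✓  L=16 even ✓  2≤4≤12 ✓
Π(2lᵢ+1) = 15×11×9 = 1485
triangle coeff Δ(7,5,4) = 1/6126120
Σ_t [3,5]: t=3:−1/69120 t=4:+1/20736 t=5:−1/69120 = 1/51840
(3j)²=280/21879 [(7 5 4; 0 0 0)], sign=+1
Σ_t [4,6]: t=4:+1/55296 t=5:−1/86400 t=6:+1/2073600 = 29/4147200
(3j)²=841/145860 [(7 5 4; 1 1 -2)], sign=+1
⇒ 4πI² = 58870/537251
I = (+1)√(58870/537251/(4π)) = 0.09337991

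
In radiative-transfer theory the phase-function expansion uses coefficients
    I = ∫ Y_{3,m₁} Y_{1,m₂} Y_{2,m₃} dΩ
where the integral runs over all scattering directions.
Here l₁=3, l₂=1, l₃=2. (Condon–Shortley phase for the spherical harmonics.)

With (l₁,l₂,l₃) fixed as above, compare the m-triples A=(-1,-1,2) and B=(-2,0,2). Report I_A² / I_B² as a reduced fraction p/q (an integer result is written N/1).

Shared (l₁,l₂,l₃)=(3,1,2): N and (l;000)² cancel in I_A²/I_B².
A: Δ = 2!·4!·0!/7! = 1/105; Racah Σ t=0..0: t=0:+1/48 = 1/48; ⇒ 3j(3 1 2; -1 -1 2)² = 1/105, sgn +1
B: Δ = 2!·4!·0!/7! = 1/105; Racah Σ t=1..1: t=1:−1/24 = -1/24; ⇒ 3j(3 1 2; -2 0 2)² = 1/21, sgn -1
I_A²/I_B² = (1/105)/(1/21) = 1/5

1/5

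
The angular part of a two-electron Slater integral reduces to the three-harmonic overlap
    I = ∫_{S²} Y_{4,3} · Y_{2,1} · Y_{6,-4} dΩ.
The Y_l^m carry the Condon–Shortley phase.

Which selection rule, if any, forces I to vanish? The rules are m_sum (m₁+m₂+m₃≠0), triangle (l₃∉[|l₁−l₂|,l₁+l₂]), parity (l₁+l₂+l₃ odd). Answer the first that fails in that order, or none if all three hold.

none

Σmᵢ = 0  ✓
l₃∈[|l₁−l₂|,l₁+l₂]=[2,6], have l₃=6  ✓
Σlᵢ = 12 ⇒ even  ✓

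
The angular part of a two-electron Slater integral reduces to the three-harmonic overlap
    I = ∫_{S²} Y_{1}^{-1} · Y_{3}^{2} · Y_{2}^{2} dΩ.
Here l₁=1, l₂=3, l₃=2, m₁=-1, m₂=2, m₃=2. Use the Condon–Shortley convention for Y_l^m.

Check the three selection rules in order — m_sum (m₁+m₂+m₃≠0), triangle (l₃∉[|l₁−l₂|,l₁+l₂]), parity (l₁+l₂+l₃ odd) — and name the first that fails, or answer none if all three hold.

m_sum

Σmᵢ = 3  ✗
l₃∈[|l₁−l₂|,l₁+l₂]=[2,4], have l₃=2
Σlᵢ = 6 ⇒ even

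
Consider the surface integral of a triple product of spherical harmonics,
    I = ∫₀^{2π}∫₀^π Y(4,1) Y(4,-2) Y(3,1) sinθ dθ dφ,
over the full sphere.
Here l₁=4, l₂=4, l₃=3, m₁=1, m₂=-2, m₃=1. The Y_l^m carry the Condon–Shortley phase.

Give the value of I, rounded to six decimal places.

0.000000

l₁+l₂+l₃=11 is odd: 3j(l;000)=0 ⇒ I=0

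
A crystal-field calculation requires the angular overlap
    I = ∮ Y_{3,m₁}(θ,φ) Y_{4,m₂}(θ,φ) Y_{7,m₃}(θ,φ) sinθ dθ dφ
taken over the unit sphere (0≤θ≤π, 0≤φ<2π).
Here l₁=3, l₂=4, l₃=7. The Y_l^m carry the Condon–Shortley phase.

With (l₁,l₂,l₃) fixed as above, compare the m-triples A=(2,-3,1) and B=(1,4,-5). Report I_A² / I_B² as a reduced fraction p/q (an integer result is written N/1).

Same 3,4,7: normalisation and zero-m 3j drop out of the ratio.
A: Δ: 0! 6! 8! / 15! → 1/45045; sum: t=0:+1/604800 = 1/604800; 3j²(3 4 7; 2 -3 1) = Δ·Π!·Σ² = 16/15015  (sign +1)
B: Δ: 0! 6! 8! / 15! → 1/45045; sum: t=0:+1/1935360 = 1/1935360; 3j²(3 4 7; 1 4 -5) = Δ·Π!·Σ² = 1/91  (sign +1)
I_A²/I_B² = (16/15015)/(1/91) = 16/165

16/165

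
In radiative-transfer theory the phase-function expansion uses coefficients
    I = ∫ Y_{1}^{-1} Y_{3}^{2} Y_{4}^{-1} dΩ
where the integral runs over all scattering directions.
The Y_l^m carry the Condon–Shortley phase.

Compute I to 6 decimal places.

-0.106622

Rules hold: Σm=0, L=8 even, 2≤4≤4.
N = 3·7·9 = 189
Δ = 0!·2!·6!/9! = 1/252
Racah Σ t=0..0: t=0:+1/36 = 1/36
⇒ 3j(1 3 4; 0 0 0)² = 4/63, sgn +1
Racah Σ t=0..0: t=0:+1/240 = 1/240
⇒ 3j(1 3 4; -1 2 -1)² = 1/84, sgn -1
4πI² = N·(3j₀)²·(3jₘ)² = 1/7
I = -1·√(0.142857/4π) = -0.10662181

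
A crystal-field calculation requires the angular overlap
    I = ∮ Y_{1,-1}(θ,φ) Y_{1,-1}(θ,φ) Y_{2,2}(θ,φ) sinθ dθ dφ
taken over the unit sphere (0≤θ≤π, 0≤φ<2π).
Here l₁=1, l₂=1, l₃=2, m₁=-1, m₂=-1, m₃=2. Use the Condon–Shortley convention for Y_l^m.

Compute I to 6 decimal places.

0.309019

Rules hold: Σm=0, L=4 even, 0≤2≤2.
N = 3·3·5 = 45
Δ = 0!·2!·2!/5! = 1/30
Racah Σ t=0..0: t=0:+1/1 = 1/1
⇒ 3j(1 1 2; 0 0 0)² = 2/15, sgn +1
Racah Σ t=0..0: t=0:+1/4 = 1/4
⇒ 3j(1 1 2; -1 -1 2)² = 1/5, sgn +1
4πI² = N·(3j₀)²·(3jₘ)² = 6/5
I = +1·√(1.2/4π) = 0.30901936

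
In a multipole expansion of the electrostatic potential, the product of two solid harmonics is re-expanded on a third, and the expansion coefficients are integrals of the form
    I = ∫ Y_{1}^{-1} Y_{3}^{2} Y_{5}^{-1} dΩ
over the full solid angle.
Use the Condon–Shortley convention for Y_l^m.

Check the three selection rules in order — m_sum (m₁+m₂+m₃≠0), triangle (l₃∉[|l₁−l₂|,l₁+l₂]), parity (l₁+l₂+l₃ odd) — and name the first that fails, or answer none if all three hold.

m₁+m₂+m₃ = -1 + 2 − 1 = 0  ✓
triangle: |1−3|=2 ≤ l₃=5 ≤ 1+3=4  ✗
parity: l₁+l₂+l₃ = 9 is odd

triangle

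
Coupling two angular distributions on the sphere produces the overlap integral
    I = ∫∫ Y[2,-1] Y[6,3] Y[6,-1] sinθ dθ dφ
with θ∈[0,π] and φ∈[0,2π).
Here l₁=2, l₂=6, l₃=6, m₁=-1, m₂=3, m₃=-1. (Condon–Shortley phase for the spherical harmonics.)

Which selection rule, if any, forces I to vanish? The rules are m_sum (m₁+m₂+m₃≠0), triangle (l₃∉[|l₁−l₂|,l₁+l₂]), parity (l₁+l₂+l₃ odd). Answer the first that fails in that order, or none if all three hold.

m_sum

azimuthal sum: -1 + 3 − 1 = 1  ✗
4 ≤ 6 ≤ 8 (triangle on l)
L = 2 + 6 + 6 = 14 (even)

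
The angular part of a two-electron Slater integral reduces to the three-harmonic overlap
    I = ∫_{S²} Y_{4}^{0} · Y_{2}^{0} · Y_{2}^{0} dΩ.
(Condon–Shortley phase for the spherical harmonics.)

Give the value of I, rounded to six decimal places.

0.241796

Rules hold: Σm=0, L=8 even, 2≤2≤6.
N = 9·5·5 = 225
Δ = 4!·4!·0!/9! = 1/630
Racah Σ t=2..2: t=2:+1/16 = 1/16
⇒ 3j(4 2 2; 0 0 0)² = 2/35, sgn +1
(m-triple is (0,0,0) — same symbol as above.)
4πI² = N·(3j₀)²·(3jₘ)² = 36/49
I = +1·√(0.734694/4π) = 0.24179554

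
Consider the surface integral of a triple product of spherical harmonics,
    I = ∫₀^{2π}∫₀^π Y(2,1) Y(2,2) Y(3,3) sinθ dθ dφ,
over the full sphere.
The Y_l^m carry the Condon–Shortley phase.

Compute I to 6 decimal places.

m-sum = 1 + 2 + 3 = 6 ≠ 0 ⇒ I = 0

0.000000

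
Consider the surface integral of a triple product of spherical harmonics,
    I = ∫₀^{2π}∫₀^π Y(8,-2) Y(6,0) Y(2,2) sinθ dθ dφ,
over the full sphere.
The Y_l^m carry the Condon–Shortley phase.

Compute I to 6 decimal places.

0.122977

Checks pass: Σm=0; 16 even; l₃=2∈[2,14].
(2·8+1)(2·6+1)(2·2+1) = 1105
Δ: 12! 4! 0! / 17! → 1/30940
sum: t=6:+1/2073600 = 1/2073600
3j²(8 6 2; 0 0 0) = Δ·Π!·Σ² = 28/1105  (sign +1)
sum: t=6:+1/12441600 = 1/12441600
3j²(8 6 2; -2 0 2) = Δ·Π!·Σ² = 3/442  (sign +1)
combine: 4πI² = 1105·28/1105·3/442 = 42/221
take √, sign +1: I = 0.12297691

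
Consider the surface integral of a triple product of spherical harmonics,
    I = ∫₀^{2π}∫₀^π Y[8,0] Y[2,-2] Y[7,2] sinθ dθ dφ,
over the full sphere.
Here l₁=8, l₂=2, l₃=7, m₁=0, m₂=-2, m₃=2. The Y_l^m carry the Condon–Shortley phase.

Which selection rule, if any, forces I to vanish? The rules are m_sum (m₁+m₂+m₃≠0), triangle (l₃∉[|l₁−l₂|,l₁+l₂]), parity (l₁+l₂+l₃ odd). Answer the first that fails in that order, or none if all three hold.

parity

m₁+m₂+m₃ = 0 − 2 + 2 = 0  ✓
triangle: |8−2|=6 ≤ l₃=7 ≤ 8+2=10  ✓
parity: l₁+l₂+l₃ = 17 is odd  ✗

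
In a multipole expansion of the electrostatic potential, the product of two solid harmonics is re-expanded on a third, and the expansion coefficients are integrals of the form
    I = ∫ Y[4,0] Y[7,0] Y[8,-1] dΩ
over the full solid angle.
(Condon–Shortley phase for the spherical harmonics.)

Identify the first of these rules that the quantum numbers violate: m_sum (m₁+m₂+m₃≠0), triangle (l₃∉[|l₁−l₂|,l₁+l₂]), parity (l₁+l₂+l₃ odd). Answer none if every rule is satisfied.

m_sum

m₁+m₂+m₃ = 0 + 0 − 1 = -1  ✗
triangle: |4−7|=3 ≤ l₃=8 ≤ 4+7=11
parity: l₁+l₂+l₃ = 19 is odd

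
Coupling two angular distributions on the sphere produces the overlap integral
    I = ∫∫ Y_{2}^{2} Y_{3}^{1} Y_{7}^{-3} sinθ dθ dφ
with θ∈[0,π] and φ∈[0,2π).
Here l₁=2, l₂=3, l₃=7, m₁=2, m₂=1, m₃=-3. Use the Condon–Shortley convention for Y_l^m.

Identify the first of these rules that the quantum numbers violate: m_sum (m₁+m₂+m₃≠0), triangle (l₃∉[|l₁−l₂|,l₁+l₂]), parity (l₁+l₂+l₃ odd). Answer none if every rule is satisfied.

triangle

Σmᵢ = 0  ✓
l₃∈[|l₁−l₂|,l₁+l₂]=[1,5], have l₃=7  ✗
Σlᵢ = 12 ⇒ even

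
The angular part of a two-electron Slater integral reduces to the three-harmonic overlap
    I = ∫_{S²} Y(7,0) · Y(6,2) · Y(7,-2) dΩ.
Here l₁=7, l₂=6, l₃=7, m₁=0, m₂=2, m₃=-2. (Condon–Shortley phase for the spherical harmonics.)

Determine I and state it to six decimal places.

Rules hold: Σm=0, L=20 even, 1≤7≤13.
N = 15·13·15 = 2925
Δ = 6!·8!·6!/21! = 1/2444321880
Racah Σ t=0..6: t=0:+1/2612736000 t=1:−1/20736000 t=2:+1/1658880 t=3:−1/746496 t=4:+1/1658880 t=5:−1/20736000 t=6:+1/2612736000 = -1/4354560
⇒ 3j(7 6 7; 0 0 0)² = 1000/138567, sgn +1
Racah Σ t=2..6: t=2:+1/24883200 t=3:−1/2488320 t=4:+1/1658880 t=5:−1/6220800 t=6:+1/174182400 = 1/11612160
⇒ 3j(7 6 7; 0 2 -2)² = 150/46189, sgn -1
4πI² = N·(3j₀)²·(3jₘ)² = 11250000/164109517
I = -1·√(0.0685518/4π) = -0.07385917

-0.073859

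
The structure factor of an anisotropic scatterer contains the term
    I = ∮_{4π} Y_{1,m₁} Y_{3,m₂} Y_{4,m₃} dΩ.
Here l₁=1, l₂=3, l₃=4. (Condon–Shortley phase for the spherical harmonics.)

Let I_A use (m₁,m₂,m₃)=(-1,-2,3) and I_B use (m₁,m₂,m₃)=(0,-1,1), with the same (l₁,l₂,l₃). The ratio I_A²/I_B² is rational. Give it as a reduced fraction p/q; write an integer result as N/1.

7/5

Shared (l₁,l₂,l₃)=(1,3,4): N and (l;000)² cancel in I_A²/I_B².
A: Δ = 0!·2!·6!/9! = 1/252; Racah Σ t=0..0: t=0:+1/240 = 1/240; ⇒ 3j(1 3 4; -1 -2 3)² = 1/12, sgn -1
B: Δ = 0!·2!·6!/9! = 1/252; Racah Σ t=0..0: t=0:+1/48 = 1/48; ⇒ 3j(1 3 4; 0 -1 1)² = 5/84, sgn -1
I_A²/I_B² = (1/12)/(5/84) = 7/5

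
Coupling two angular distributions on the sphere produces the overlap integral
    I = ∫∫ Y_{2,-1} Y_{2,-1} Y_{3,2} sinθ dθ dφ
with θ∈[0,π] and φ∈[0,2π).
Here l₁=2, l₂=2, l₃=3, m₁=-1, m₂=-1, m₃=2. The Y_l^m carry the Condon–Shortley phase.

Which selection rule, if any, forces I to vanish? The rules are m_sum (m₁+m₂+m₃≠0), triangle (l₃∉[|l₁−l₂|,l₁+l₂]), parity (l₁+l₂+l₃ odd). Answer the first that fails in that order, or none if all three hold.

Σmᵢ = 0  ✓
l₃∈[|l₁−l₂|,l₁+l₂]=[0,4], have l₃=3  ✓
Σlᵢ = 7 ⇒ odd  ✗

parity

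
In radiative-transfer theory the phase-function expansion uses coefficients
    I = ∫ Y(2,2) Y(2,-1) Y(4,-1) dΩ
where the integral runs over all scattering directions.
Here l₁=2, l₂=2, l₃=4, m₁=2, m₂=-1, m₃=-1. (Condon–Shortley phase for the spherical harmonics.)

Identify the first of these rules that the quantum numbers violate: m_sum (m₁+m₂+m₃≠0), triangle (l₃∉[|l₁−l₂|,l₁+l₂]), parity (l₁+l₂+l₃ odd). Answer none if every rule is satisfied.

none

Σmᵢ = 0  ✓
l₃∈[|l₁−l₂|,l₁+l₂]=[0,4], have l₃=4  ✓
Σlᵢ = 8 ⇒ even  ✓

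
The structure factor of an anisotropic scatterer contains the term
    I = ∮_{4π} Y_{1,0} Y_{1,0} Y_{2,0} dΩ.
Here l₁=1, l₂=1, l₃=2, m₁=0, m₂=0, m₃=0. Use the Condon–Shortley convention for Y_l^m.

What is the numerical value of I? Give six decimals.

Rules hold: Σm=0, L=4 even, 0≤2≤2.
N = 3·3·5 = 45
Δ = 0!·2!·2!/5! = 1/30
Racah Σ t=0..0: t=0:+1/1 = 1/1
⇒ 3j(1 1 2; 0 0 0)² = 2/15, sgn +1
(m-triple is (0,0,0) — same symbol as above.)
4πI² = N·(3j₀)²·(3jₘ)² = 4/5
I = +1·√(0.8/4π) = 0.25231325

0.252313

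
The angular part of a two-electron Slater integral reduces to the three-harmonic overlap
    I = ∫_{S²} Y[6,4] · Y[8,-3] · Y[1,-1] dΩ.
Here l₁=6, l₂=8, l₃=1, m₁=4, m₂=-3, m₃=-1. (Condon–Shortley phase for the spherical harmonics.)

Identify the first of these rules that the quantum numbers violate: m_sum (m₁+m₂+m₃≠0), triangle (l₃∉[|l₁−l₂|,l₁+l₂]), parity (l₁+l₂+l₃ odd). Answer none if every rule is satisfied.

triangle

m₁+m₂+m₃ = 4 − 3 − 1 = 0  ✓
triangle: |6−8|=2 ≤ l₃=1 ≤ 6+8=14  ✗
parity: l₁+l₂+l₃ = 15 is odd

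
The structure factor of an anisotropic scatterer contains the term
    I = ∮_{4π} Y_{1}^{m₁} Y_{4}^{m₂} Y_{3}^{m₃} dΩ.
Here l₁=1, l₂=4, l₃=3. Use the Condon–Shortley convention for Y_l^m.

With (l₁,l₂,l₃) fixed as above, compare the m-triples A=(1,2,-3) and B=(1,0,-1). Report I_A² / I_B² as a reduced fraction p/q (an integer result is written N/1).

1/6

Same 1,4,3: normalisation and zero-m 3j drop out of the ratio.
A: Δ: 2! 0! 6! / 9! → 1/252; sum: t=0:+1/1440 = 1/1440; 3j²(1 4 3; 1 2 -3) = Δ·Π!·Σ² = 1/252  (sign +1)
B: Δ: 2! 0! 6! / 9! → 1/252; sum: t=0:+1/96 = 1/96; 3j²(1 4 3; 1 0 -1) = Δ·Π!·Σ² = 1/42  (sign +1)
I_A²/I_B² = (1/252)/(1/42) = 1/6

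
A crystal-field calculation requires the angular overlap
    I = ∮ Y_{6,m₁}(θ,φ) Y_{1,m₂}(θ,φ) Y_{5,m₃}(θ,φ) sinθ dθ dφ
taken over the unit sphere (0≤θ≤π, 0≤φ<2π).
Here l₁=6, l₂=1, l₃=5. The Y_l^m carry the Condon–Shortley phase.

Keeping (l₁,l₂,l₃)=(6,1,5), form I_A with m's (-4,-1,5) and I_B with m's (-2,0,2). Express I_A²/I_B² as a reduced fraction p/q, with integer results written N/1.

1/32

l's match ⇒ only the (l;m) 3-j factors differ between A and B.
A: triangle coeff Δ(6,1,5) = 1/858; Σ_t [0,0]: t=0:+1/7257600 = 1/7257600; (3j)²=1/858 [(6 1 5; -4 -1 5)], sign=+1
B: triangle coeff Δ(6,1,5) = 1/858; Σ_t [1,1]: t=1:−1/30240 = -1/30240; (3j)²=16/429 [(6 1 5; -2 0 2)], sign=+1
I_A²/I_B² = (1/858)/(16/429) = 1/32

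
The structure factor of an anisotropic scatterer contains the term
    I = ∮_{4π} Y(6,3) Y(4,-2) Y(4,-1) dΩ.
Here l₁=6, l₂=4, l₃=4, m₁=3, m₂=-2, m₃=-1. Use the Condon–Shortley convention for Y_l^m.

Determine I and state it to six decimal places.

-0.103072

Rules hold: Σm=0, L=14 even, 2≤4≤10.
N = 13·9·9 = 1053
Δ = 6!·6!·2!/15! = 1/1261260
Racah Σ t=2..4: t=2:+1/4608 t=3:−1/1296 t=4:+1/4608 = -7/20736
⇒ 3j(6 4 4; 0 0 0)² = 20/1287, sgn -1
Racah Σ t=0..2: t=0:+1/51840 t=1:−1/5760 t=2:+1/11520 = -7/103680
⇒ 3j(6 4 4; 3 -2 -1)² = 7/858, sgn +1
4πI² = N·(3j₀)²·(3jₘ)² = 210/1573
I = -1·√(0.133503/4π) = -0.10307192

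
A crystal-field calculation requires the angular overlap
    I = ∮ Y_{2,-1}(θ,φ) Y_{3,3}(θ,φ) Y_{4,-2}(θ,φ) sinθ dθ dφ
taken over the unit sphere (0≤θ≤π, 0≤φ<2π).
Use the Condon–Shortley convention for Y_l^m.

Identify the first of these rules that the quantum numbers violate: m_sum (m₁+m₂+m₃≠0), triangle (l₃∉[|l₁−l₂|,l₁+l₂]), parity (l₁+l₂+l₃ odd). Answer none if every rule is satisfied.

Σmᵢ = 0  ✓
l₃∈[|l₁−l₂|,l₁+l₂]=[1,5], have l₃=4  ✓
Σlᵢ = 9 ⇒ odd  ✗

parity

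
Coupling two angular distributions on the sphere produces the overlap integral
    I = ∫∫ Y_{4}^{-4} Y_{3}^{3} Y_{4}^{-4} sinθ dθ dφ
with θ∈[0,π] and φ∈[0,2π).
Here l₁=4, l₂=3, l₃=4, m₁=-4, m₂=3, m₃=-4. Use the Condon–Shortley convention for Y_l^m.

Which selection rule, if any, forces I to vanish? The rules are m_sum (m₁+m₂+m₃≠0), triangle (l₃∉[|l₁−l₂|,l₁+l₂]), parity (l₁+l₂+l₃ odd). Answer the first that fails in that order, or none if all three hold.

azimuthal sum: -4 + 3 − 4 = -5  ✗
1 ≤ 4 ≤ 7 (triangle on l)
L = 4 + 3 + 4 = 11 (odd)

m_sum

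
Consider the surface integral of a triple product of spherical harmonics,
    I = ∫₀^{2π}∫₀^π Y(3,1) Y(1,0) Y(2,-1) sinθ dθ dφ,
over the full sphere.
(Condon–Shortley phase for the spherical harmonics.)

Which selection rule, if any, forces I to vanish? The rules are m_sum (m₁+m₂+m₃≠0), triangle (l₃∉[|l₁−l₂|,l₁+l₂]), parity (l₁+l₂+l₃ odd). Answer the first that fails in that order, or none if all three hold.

azimuthal sum: 1 + 0 − 1 = 0  ✓
2 ≤ 2 ≤ 4 (triangle on l)  ✓
L = 3 + 1 + 2 = 6 (even)  ✓

none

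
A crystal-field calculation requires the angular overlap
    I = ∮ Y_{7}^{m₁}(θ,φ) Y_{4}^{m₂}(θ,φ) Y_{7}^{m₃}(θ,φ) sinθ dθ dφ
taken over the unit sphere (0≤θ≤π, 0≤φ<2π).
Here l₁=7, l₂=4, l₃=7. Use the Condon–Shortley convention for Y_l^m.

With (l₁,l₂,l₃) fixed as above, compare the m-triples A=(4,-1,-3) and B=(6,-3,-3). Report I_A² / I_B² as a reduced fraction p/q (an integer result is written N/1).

91/162

l's match ⇒ only the (l;m) 3-j factors differ between A and B.
A: triangle coeff Δ(7,4,7) = 1/58198140; Σ_t [0,3]: t=0:+1/4354560 t=1:−1/1935360 t=2:+1/8709120 t=3:−1/522547200 = -13/74649600; (3j)²=91/11628 [(7 4 7; 4 -1 -3)], sign=-1
B: triangle coeff Δ(7,4,7) = 1/58198140; Σ_t [0,1]: t=0:+1/52254720 t=1:−1/522547200 = 1/58060800; (3j)²=9/646 [(7 4 7; 6 -3 -3)], sign=+1
I_A²/I_B² = (91/11628)/(9/646) = 91/162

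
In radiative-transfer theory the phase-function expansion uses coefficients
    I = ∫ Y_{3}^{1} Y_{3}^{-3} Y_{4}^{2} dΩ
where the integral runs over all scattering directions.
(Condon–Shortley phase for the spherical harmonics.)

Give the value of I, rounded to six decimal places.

Rules hold: Σm=0, L=10 even, 0≤4≤6.
N = 7·7·9 = 441
Δ = 2!·4!·4!/11! = 1/34650
Racah Σ t=0..2: t=0:+1/72 t=1:−1/16 t=2:+1/72 = -5/144
⇒ 3j(3 3 4; 0 0 0)² = 2/77, sgn -1
Racah Σ t=0..0: t=0:+1/192 = 1/192
⇒ 3j(3 3 4; 1 -3 2)² = 3/77, sgn +1
4πI² = N·(3j₀)²·(3jₘ)² = 54/121
I = -1·√(0.446281/4π) = -0.18845135

-0.188451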